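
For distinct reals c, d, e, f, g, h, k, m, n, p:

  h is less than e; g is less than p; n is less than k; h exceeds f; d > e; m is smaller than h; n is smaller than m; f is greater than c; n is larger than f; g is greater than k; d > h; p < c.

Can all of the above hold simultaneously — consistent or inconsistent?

inconsistent

Chaining the given relations yields k < g < p < c < f < n, so k < n. But one relation states n < k. These cannot both hold.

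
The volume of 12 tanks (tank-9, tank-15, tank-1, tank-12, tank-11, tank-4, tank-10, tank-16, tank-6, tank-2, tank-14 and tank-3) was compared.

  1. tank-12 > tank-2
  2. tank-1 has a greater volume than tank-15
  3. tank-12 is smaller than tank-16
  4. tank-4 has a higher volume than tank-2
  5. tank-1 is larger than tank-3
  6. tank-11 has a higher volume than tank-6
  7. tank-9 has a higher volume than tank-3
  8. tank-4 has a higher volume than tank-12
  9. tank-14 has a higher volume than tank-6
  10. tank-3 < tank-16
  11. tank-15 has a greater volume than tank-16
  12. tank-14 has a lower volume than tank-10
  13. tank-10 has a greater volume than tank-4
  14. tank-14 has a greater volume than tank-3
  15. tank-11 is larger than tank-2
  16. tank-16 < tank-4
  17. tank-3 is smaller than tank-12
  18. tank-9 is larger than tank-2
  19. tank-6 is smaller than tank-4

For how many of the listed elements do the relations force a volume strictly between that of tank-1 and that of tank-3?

Chaining upward from tank-3 reaches: tank-12, tank-9, tank-14, tank-16, tank-4, tank-15, tank-10.
Chaining downward from tank-1 reaches: tank-2, tank-12, tank-16, tank-15.
Strictly between tank-3 and tank-1 are those in both lists: tank-12, tank-16, tank-15 — 3 elements.

3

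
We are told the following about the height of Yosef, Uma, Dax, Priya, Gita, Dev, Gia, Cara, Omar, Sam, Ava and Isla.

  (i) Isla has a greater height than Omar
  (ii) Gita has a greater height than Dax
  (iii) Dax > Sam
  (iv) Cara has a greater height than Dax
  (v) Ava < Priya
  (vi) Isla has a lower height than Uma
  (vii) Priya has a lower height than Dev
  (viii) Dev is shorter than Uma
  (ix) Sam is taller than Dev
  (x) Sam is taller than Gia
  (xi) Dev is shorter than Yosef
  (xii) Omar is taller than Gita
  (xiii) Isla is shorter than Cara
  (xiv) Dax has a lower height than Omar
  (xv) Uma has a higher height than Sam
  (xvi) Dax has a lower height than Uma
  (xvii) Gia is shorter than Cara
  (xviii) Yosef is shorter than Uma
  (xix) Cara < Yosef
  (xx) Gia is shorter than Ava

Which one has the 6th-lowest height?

Dax

Chaining the given pairs: Gia < Ava < Priya < Dev < Sam < Dax < Gita < Omar < Isla < Cara < Yosef < Uma.
Counting 6 from the smallest end gives Dax.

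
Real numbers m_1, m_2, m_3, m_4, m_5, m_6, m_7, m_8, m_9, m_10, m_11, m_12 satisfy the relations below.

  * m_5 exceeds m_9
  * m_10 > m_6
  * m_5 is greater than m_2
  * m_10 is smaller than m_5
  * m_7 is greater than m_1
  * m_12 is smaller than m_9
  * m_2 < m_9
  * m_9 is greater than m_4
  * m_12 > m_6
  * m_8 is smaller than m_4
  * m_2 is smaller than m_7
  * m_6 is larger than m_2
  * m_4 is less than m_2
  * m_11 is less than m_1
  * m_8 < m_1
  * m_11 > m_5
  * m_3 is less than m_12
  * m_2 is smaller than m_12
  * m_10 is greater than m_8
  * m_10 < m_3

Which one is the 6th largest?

m_12

Chaining the given pairs: m_8 < m_4 < m_2 < m_6 < m_10 < m_3 < m_12 < m_9 < m_5 < m_11 < m_1 < m_7.
The 6th largest is m_12.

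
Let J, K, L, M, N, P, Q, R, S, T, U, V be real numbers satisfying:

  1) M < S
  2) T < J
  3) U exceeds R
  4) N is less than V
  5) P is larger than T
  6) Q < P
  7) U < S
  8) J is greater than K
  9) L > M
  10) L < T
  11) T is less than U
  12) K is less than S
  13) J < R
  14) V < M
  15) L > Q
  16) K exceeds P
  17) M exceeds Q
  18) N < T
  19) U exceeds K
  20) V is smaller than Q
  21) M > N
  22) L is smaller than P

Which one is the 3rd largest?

The consecutive relations fix a unique order: N < V < Q < M < L < T < P < K < J < R < U < S.
Counting 3 from the largest end gives R.

R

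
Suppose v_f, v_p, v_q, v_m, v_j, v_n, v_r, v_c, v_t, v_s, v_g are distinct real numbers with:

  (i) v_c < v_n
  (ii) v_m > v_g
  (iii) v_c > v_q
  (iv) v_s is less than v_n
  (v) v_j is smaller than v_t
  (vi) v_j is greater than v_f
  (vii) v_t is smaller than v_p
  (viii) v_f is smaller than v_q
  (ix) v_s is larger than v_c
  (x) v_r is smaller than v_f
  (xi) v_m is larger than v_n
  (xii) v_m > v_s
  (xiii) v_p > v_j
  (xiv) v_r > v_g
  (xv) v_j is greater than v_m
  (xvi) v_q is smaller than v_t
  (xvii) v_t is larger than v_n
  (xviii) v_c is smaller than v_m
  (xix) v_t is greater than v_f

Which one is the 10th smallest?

Chaining the given pairs: v_g < v_r < v_f < v_q < v_c < v_s < v_n < v_m < v_j < v_t < v_p.
Counting 10 from the smallest end gives v_t.

v_t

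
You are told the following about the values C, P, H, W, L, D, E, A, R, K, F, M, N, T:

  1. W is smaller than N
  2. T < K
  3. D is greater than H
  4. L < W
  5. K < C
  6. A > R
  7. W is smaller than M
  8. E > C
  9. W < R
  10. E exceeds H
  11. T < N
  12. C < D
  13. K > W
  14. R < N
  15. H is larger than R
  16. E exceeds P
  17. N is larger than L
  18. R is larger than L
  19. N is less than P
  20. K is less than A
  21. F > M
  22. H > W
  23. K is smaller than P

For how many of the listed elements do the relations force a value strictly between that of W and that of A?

2

Chaining upward from W reaches: K, R, N, M, C, H, D, F, P, E.
Chaining downward from A reaches: L, T, K, R.
Strictly between W and A are those in both lists: K, R — 2 elements.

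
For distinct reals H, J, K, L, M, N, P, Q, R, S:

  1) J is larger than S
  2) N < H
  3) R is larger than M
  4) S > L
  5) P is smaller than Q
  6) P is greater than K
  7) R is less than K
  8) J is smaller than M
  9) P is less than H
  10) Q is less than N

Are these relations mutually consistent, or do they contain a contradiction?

Every relation is compatible with L < S < J < M < R < K < P < Q < N < H; the set is consistent.

consistent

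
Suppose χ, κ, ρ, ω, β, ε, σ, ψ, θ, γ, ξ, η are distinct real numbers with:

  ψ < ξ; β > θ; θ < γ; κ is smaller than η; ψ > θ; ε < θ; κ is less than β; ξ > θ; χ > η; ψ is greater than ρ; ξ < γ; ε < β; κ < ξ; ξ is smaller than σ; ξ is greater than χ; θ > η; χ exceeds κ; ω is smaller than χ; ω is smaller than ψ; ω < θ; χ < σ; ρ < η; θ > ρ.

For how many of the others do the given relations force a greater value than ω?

The elements the relations force above ω are θ, ψ, χ, ξ, β, σ, γ — no chain reaches any other.
That is 7.

7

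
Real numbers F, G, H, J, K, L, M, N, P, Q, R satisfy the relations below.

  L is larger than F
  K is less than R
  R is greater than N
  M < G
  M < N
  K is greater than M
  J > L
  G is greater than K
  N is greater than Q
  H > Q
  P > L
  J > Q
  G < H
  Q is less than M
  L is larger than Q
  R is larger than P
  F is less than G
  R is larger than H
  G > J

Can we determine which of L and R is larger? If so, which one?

R

L < J and J < G give L < G.
With G < H: L < J < G < H.
With H < R: L < J < G < H < R.
So R is larger.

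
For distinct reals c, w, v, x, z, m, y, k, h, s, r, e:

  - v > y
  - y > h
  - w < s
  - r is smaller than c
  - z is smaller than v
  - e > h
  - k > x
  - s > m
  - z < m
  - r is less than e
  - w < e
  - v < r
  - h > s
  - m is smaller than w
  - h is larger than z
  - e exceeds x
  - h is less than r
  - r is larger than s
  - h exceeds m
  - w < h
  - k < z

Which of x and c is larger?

c

x < k and k < z give x < z.
With z < m: x < k < z < m.
With m < w: x < k < z < m < w.
With w < s: x < k < z < m < w < s.
With s < h: x < k < z < m < w < s < h.
Then h < y extends the chain to y.
Then y < v extends the chain to v.
With v < r: x < k < z < m < w < s < h < y < v < r.
Then r < c extends the chain to c.
So x < c; c is the larger of the two.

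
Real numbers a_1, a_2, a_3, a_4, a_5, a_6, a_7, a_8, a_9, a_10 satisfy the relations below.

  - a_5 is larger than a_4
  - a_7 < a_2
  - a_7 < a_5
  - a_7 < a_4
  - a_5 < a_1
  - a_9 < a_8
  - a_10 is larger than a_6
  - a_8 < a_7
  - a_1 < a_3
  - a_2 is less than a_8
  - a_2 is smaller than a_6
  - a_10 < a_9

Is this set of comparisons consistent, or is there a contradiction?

inconsistent

We have a_7 < a_2 stated directly, yet also a_2 < a_6 < a_10 < a_9 < a_8 < a_7 by chaining the others — so a_2 < a_7. Contradiction.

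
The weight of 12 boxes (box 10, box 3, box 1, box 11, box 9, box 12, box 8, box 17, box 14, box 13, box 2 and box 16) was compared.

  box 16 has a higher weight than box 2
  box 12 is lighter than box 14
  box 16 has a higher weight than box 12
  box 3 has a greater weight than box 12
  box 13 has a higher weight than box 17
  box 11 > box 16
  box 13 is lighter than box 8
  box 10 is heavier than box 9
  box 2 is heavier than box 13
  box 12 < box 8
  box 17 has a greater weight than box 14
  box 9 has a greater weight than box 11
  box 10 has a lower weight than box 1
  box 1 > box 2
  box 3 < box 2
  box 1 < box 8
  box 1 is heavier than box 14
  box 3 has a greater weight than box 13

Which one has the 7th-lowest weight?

Chaining the given pairs: box 12 < box 14 < box 17 < box 13 < box 3 < box 2 < box 16 < box 11 < box 9 < box 10 < box 1 < box 8.
Counting 7 from the smallest end gives box 16.

box 16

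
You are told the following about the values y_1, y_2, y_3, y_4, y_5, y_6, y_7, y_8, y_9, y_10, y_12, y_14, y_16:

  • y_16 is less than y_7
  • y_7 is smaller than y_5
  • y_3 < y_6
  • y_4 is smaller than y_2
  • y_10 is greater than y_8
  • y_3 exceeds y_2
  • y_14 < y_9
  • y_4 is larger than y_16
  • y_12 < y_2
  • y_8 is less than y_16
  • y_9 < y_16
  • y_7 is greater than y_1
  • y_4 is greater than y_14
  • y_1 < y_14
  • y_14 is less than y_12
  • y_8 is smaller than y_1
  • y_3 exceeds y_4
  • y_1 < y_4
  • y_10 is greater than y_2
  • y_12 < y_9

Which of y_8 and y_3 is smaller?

Following the relations from y_8: y_8 < y_1 < y_14 < y_12 < y_9 < y_16 < y_4 < y_2 < y_3.
So y_8 < y_3; y_8 is the smaller of the two.

y_8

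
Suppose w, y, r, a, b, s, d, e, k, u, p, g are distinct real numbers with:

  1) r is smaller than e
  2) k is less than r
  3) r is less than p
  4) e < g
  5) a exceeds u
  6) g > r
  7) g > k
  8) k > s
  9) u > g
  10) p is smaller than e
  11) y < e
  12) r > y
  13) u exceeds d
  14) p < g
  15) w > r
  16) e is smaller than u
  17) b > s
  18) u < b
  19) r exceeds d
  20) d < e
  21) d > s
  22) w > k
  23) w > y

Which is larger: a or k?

The relevant relations are k < r; r < p; p < e; e < u; u < a.
Chaining these gives k < r < p < e < u < a.
So k < a; a is the larger of the two.

a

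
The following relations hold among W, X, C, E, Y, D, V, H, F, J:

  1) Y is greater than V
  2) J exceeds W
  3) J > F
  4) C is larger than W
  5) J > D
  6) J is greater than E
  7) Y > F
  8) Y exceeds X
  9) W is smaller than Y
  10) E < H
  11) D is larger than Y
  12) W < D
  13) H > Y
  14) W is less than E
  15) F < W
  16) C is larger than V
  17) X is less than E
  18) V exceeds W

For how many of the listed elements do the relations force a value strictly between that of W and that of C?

The relations place W below C. An element lies strictly between them when it is forced above W and also forced below C.
Above W: {V, Y, E, D, J, H}. Below C: {F, V}.
Intersection: {V} — 1.

1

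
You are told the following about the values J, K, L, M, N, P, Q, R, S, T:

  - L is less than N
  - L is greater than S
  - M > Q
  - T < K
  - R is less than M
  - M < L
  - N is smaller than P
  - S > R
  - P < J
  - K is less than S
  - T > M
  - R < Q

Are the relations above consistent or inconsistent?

Every relation is compatible with R < Q < M < T < K < S < L < N < P < J; the set is consistent.

consistent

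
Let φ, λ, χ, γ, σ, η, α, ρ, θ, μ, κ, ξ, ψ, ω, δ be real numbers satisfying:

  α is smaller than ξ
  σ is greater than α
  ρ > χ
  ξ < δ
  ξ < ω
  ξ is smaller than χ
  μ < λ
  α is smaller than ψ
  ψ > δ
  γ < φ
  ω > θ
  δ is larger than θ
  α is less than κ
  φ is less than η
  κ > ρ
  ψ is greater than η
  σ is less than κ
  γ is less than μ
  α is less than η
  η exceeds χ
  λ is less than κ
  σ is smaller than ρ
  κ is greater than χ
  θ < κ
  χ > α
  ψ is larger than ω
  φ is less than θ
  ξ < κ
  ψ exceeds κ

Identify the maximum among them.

α is not greatest since α < σ; γ is not greatest since γ < φ; φ is not greatest since φ < θ; ξ is not greatest since ξ < χ; χ is not greatest since χ < ρ; σ is not greatest since σ < ρ; ρ is not greatest since ρ < κ; μ is not greatest since μ < λ; θ is not greatest since θ < δ; λ is not greatest since λ < κ; η is not greatest since η < ψ; κ is not greatest since κ < ψ; δ is not greatest since δ < ψ; ω is not greatest since ω < ψ.
Only ψ has nothing above it, so ψ is the maximum.

ψ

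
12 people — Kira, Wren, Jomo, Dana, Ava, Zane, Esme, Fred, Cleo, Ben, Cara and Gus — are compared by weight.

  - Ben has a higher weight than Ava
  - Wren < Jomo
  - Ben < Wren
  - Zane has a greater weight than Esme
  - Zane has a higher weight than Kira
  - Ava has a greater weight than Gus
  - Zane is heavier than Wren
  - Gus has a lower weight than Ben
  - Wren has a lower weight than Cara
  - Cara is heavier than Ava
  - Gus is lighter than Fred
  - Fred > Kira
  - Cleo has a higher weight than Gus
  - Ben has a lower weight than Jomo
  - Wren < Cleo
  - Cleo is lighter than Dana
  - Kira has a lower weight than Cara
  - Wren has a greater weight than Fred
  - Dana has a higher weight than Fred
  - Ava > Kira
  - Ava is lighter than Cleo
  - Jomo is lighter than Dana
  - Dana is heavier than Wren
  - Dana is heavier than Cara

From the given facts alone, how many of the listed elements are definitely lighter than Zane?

7

From Zane the given relations immediately reach Kira, Esme, Wren.
From those, Fred, Ben — 5 in total.
From those, Gus, Ava — 7 in total.
Nothing else is reachable below Zane; 7 in all.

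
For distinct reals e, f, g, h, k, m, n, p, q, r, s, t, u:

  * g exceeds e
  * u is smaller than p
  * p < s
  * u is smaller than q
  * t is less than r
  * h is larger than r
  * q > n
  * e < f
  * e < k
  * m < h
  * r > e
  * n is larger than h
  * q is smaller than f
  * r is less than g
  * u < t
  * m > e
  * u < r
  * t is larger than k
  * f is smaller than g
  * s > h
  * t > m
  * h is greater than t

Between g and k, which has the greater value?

The relevant relations are k < t; t < r; r < h; h < n; n < q; q < f; f < g.
Together: k < t < r < h < n < q < f < g.
So k < g; g is the larger of the two.

g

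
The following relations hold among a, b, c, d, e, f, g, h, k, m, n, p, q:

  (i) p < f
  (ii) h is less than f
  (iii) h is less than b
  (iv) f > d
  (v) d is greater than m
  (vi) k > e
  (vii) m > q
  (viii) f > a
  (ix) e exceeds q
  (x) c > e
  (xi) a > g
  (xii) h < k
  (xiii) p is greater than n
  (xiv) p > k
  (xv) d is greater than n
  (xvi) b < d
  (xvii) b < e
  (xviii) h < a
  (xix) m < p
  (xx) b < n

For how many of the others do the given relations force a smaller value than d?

5

The elements the relations force below d are h, q, b, n, m — no chain reaches any other.
That is 5.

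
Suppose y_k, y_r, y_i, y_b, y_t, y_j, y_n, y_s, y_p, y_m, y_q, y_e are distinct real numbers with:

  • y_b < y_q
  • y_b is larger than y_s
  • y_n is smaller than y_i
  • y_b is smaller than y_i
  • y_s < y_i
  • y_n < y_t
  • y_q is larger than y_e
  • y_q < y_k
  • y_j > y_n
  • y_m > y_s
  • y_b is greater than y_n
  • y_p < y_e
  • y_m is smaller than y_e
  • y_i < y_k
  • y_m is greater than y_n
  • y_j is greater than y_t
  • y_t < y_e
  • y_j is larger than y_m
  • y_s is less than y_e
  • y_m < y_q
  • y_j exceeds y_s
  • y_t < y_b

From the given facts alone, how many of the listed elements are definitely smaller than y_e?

5

Directly below y_e: y_s, y_t, y_m, y_p.
One step further: y_n (5 so far).
No other element is forced below y_e by the given relations, so the count is 5.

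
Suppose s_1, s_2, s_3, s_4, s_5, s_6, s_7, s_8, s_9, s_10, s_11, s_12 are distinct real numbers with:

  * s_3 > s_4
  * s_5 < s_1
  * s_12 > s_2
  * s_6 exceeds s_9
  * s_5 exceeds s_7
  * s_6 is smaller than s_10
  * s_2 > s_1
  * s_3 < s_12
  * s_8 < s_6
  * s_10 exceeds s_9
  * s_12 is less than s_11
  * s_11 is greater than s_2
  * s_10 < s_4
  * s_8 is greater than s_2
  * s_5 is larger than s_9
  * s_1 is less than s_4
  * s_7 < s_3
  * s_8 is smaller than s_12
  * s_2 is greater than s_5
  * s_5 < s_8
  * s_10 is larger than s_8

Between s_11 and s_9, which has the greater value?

s_11

Chaining the given relations: s_9 < s_5 < s_1 < s_2 < s_8 < s_6 < s_10 < s_4 < s_3 < s_12 < s_11.
So s_9 < s_11; s_11 is the larger of the two.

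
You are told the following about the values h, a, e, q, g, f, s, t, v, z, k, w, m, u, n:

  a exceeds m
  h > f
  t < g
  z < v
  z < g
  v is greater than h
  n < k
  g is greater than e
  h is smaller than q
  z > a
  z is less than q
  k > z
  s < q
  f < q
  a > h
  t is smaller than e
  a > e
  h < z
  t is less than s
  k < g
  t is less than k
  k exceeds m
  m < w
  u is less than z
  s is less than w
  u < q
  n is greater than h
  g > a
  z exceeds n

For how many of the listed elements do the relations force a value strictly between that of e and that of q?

2

The relations place e below q. An element lies strictly between them when it is forced above e and also forced below q.
Above e: {a, z, k, v, g}. Below q: {m, f, t, h, n, s, u, a, z}.
Intersection: {a, z} — 2.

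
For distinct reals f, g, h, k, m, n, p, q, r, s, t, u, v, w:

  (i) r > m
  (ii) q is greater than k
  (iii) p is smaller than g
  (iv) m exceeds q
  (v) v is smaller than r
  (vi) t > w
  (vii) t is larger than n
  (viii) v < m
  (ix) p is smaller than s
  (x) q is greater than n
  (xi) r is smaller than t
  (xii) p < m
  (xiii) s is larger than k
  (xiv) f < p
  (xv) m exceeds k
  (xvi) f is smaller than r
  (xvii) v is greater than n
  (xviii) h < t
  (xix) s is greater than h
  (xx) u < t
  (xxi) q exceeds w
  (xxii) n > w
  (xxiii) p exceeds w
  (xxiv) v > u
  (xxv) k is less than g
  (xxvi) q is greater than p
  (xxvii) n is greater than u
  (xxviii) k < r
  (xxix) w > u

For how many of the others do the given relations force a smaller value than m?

The elements the relations force below m are f, u, w, k, p, n, q, v — no chain reaches any other.
That is 8.

8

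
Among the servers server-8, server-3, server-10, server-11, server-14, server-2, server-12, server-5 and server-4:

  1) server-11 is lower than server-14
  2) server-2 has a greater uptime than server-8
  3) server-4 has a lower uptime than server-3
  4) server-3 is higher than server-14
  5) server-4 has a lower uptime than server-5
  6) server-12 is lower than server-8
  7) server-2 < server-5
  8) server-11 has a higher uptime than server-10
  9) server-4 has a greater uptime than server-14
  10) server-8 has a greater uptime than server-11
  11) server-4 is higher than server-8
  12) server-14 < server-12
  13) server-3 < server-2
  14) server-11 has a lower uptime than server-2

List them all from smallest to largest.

server-10 < server-11 < server-14 < server-12 < server-8 < server-4 < server-3 < server-2 < server-5

Each adjacent pair is fixed by a given relation: server-10 < server-11; server-11 < server-14; server-14 < server-12; server-12 < server-8; server-8 < server-4; server-4 < server-3; server-3 < server-2; server-2 < server-5. Chaining them end to end gives the full order.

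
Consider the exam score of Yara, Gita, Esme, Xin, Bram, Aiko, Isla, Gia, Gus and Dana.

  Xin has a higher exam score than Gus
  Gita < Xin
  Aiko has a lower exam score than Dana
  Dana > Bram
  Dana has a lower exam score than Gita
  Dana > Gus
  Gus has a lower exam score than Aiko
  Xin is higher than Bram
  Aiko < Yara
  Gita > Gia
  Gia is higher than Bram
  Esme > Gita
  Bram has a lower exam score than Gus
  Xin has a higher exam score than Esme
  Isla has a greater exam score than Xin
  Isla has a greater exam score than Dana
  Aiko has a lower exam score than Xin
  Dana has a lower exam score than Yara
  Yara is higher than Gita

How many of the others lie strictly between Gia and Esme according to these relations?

1

The relations place Gia below Esme. An element lies strictly between them when it is forced above Gia and also forced below Esme.
Above Gia: {Gita, Yara, Xin, Isla}. Below Esme: {Bram, Gus, Aiko, Dana, Gita}.
Intersection: {Gita} — 1.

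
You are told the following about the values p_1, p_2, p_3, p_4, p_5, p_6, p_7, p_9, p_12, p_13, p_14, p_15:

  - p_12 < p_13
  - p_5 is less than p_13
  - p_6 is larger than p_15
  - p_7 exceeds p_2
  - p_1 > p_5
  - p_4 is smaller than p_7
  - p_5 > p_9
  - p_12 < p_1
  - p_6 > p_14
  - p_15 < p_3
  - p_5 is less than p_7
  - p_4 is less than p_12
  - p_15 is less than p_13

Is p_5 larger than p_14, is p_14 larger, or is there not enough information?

undetermined

Following every chain through p_5: above p_5 we get p_7, p_13, p_1; below p_5 we get p_9.
p_14 is not reached, and no chain runs the other way from p_14 to p_5.
So the given relations leave the order of p_5 and p_14 undetermined.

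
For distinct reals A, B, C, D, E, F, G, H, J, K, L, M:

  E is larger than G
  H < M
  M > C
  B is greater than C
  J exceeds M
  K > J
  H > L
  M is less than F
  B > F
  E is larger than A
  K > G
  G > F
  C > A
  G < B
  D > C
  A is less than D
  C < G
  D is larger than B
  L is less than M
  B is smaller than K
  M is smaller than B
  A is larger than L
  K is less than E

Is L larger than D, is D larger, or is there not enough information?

D

The relevant relations are L < H; H < M; M < F; F < G; G < B; B < D.
Together: L < H < M < F < G < B < D.
So D is larger.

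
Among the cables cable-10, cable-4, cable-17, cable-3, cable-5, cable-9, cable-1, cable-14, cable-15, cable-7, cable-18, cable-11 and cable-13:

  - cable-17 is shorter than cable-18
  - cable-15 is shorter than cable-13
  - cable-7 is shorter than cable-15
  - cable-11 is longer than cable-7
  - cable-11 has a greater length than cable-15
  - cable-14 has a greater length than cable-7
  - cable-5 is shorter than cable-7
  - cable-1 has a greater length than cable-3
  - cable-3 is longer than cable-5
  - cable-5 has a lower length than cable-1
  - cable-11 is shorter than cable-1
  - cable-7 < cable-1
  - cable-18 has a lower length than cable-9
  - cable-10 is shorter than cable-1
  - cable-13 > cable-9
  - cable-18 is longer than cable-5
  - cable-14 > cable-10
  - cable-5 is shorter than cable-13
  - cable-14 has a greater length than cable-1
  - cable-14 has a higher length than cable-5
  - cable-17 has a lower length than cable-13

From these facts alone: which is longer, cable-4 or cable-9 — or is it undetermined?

undetermined

Following every chain through cable-4: nothing is chained to cable-4.
cable-9 is not reached, and no chain runs the other way from cable-9 to cable-4.
So the given relations leave the order of cable-4 and cable-9 undetermined.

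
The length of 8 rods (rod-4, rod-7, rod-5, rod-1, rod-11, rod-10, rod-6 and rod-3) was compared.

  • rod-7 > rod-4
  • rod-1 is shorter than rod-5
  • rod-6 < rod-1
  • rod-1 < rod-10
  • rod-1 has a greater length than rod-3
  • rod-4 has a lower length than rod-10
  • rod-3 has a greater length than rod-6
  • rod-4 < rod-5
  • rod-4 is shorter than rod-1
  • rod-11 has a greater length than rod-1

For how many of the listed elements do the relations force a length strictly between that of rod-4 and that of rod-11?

1

The relations place rod-4 below rod-11. An element lies strictly between them when it is forced above rod-4 and also forced below rod-11.
Above rod-4: {rod-7, rod-1, rod-5, rod-10}. Below rod-11: {rod-6, rod-3, rod-1}.
Intersection: {rod-1} — 1.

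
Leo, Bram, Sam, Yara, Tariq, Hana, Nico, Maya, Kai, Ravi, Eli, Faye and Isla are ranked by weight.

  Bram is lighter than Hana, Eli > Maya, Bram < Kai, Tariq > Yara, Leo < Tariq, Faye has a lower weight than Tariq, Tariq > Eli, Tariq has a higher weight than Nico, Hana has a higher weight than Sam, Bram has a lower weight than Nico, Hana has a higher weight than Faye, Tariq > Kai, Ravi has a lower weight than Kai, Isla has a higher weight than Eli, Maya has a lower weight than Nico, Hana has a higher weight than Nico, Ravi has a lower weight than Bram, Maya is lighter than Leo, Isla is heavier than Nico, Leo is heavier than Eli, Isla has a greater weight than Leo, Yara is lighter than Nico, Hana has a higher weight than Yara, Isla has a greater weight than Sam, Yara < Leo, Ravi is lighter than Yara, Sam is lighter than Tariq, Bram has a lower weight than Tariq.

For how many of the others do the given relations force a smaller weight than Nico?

4

The elements the relations force below Nico are Ravi, Maya, Bram, Yara — no chain reaches any other.
That is 4.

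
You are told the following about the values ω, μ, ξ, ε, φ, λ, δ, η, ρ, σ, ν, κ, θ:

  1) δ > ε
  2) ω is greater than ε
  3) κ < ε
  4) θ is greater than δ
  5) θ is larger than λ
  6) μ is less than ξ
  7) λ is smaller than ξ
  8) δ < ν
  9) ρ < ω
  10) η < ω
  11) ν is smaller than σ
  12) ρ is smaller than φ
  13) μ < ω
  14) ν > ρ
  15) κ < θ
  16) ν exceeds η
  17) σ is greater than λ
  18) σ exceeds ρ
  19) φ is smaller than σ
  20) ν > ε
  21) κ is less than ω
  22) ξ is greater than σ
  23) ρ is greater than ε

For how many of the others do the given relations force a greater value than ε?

The elements the relations force above ε are δ, θ, ρ, φ, ν, σ, ω, ξ — no chain reaches any other.
That is 8.

8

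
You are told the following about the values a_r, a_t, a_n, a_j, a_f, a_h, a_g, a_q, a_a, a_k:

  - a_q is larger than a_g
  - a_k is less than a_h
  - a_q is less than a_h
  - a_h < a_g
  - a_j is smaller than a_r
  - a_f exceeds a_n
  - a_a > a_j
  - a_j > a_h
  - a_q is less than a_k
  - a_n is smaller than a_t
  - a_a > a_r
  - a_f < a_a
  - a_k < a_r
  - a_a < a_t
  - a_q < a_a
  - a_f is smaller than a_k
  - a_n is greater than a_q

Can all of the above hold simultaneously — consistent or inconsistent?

Chaining the given relations yields a_g < a_q < a_n < a_f < a_k < a_h, so a_g < a_h. But one relation states a_h < a_g. These cannot both hold.

inconsistent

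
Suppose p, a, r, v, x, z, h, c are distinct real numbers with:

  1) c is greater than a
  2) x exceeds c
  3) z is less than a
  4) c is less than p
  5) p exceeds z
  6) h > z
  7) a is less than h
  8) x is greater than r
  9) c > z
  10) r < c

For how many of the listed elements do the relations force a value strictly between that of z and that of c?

The relations place z below c. An element lies strictly between them when it is forced above z and also forced below c.
Above z: {a, h, x, p}. Below c: {a, r}.
Intersection: {a} — 1.

1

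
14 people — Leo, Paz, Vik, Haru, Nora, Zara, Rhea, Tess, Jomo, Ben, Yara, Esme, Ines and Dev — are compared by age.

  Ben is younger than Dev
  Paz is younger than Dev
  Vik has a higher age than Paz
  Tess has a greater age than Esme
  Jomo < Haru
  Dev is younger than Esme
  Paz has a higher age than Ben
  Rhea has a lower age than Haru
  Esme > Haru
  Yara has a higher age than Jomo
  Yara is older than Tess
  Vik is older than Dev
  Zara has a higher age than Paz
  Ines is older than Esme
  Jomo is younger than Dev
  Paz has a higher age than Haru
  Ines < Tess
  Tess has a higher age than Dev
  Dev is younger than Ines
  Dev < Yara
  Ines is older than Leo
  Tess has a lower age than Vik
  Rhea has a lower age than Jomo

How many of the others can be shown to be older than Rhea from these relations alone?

10

Directly above Rhea: Jomo, Haru.
One step further: Paz, Dev, Esme, Yara (6 so far).
One step further: Zara, Ines, Tess, Vik (10 so far).
Nothing else is reachable above Rhea; 10 in all.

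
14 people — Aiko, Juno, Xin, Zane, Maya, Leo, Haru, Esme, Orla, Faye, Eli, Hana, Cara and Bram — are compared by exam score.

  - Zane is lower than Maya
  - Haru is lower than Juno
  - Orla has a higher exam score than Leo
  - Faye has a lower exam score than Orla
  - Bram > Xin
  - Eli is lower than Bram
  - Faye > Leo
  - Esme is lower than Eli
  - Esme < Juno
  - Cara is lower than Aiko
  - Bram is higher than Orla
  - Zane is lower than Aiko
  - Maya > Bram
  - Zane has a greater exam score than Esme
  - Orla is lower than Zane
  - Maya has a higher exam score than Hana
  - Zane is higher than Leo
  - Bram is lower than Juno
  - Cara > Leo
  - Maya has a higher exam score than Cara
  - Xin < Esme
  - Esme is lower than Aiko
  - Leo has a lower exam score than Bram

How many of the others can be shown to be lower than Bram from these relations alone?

Directly below Bram: Leo, Xin, Orla, Eli.
One step further: Faye, Esme (6 so far).
No other element is forced below Bram by the given relations, so the count is 6.

6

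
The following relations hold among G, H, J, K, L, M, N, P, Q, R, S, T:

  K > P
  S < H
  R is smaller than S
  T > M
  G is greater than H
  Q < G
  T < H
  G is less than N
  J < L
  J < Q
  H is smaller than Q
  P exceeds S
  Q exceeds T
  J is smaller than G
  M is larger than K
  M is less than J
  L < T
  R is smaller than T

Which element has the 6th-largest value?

L

Piecing the relations together gives one ordering: R < S < P < K < M < J < L < T < H < Q < G < N.
The 6th largest is L.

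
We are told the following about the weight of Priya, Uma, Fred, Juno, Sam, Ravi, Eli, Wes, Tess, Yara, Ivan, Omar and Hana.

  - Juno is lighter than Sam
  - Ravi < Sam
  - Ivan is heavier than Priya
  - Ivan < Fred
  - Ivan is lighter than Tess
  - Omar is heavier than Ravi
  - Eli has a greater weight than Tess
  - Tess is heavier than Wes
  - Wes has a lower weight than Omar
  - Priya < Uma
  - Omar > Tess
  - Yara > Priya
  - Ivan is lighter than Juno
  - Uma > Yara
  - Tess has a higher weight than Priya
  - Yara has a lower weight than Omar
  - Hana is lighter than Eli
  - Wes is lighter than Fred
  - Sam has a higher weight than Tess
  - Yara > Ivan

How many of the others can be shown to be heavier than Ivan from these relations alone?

8

Directly above Ivan: Yara, Tess, Fred, Juno.
One step further: Uma, Sam, Omar, Eli (8 so far).
No other element is forced above Ivan by the given relations, so the count is 8.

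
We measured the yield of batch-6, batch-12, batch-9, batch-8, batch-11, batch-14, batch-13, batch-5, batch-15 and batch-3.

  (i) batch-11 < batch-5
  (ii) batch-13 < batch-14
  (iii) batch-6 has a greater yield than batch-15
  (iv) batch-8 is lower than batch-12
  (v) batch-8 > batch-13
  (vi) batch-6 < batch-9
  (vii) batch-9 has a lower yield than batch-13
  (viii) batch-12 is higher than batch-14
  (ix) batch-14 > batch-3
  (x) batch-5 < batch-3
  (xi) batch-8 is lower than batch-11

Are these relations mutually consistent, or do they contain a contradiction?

consistent

The single ordering batch-15 < batch-6 < batch-9 < batch-13 < batch-8 < batch-11 < batch-5 < batch-3 < batch-14 < batch-12 satisfies every listed relation, so no contradiction arises.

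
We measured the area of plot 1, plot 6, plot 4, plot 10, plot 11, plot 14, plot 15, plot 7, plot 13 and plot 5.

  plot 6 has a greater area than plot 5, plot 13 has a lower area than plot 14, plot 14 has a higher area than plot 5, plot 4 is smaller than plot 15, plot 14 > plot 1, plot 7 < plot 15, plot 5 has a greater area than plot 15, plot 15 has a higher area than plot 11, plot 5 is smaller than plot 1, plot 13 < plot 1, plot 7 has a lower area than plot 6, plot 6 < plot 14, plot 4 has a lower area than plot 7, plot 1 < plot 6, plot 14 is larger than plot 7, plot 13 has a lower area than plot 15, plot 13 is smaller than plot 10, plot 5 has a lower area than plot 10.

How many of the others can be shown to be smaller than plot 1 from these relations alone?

The elements the relations force below plot 1 are plot 4, plot 13, plot 11, plot 7, plot 15, plot 5 — no chain reaches any other.
That is 6.

6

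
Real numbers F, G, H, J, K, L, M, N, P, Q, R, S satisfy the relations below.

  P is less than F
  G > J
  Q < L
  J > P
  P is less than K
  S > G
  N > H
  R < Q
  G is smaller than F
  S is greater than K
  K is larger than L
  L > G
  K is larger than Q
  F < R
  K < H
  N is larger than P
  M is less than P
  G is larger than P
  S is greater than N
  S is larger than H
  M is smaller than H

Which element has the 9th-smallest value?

Piecing the relations together gives one ordering: M < P < J < G < F < R < Q < L < K < H < N < S.
Counting 9 from the smallest end gives K.

K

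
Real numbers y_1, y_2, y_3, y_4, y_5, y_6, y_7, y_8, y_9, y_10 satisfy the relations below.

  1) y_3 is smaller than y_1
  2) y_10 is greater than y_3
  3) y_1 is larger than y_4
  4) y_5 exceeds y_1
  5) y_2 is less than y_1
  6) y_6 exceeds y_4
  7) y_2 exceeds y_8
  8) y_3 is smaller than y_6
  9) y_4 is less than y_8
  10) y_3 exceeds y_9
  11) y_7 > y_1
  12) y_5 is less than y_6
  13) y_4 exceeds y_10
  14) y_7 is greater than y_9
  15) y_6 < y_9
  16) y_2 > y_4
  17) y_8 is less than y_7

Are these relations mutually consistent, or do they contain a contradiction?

inconsistent

Chaining the given relations yields y_3 < y_10 < y_4 < y_8 < y_2 < y_1 < y_5 < y_6 < y_9, so y_3 < y_9. But one relation states y_9 < y_3. These cannot both hold.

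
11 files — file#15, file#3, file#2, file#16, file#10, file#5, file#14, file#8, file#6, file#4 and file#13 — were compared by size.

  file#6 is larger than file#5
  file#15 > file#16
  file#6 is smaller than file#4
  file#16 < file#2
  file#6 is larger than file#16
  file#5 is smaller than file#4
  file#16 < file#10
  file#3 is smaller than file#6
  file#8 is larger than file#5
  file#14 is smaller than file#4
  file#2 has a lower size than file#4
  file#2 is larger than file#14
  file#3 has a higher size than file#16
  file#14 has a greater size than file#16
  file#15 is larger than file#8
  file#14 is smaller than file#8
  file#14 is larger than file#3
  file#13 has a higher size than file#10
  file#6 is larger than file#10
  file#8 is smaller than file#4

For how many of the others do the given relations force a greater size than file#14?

The elements the relations force above file#14 are file#8, file#2, file#15, file#4 — no chain reaches any other.
That is 4.

4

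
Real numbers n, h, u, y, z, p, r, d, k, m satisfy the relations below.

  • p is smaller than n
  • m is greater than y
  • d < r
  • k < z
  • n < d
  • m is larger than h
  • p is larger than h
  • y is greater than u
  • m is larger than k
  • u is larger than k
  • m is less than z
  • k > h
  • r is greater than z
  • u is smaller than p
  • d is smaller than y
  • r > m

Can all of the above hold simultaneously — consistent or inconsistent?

consistent

Every relation is compatible with h < k < u < p < n < d < y < m < z < r; the set is consistent.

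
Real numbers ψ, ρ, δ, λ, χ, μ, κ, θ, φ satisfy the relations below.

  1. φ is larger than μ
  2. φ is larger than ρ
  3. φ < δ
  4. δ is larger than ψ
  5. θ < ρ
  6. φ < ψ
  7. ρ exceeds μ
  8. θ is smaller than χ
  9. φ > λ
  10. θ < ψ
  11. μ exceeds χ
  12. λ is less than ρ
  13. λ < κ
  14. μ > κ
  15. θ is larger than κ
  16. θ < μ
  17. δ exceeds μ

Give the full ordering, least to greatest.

λ < κ < θ < χ < μ < ρ < φ < ψ < δ

Each adjacent pair is fixed by a given relation: λ < κ; κ < θ; θ < χ; χ < μ; μ < ρ; ρ < φ; φ < ψ; ψ < δ. Chaining them end to end gives the full order.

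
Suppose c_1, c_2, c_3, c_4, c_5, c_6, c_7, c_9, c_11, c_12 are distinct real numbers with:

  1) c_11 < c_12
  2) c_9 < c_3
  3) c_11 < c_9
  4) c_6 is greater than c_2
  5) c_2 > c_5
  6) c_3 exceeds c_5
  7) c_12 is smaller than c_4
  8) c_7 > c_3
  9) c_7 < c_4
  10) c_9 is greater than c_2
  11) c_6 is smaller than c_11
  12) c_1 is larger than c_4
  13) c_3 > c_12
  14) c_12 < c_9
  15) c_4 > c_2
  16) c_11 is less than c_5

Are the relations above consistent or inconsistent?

inconsistent

We have c_11 < c_5 stated directly, yet also c_5 < c_2 < c_6 < c_11 by chaining the others — so c_5 < c_11. Contradiction.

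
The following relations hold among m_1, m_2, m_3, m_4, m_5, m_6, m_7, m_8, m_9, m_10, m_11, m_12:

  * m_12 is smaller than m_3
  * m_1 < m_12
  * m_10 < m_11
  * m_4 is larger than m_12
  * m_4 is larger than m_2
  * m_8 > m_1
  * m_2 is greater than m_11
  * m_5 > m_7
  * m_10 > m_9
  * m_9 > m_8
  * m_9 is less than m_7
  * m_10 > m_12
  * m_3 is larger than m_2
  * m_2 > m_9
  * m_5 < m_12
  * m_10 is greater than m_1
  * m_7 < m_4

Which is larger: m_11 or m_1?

m_1 < m_8 < m_9 < m_7 < m_5 < m_12 < m_10 < m_11, by transitivity through m_8, m_9, m_7, m_5, m_12, m_10.
So m_1 < m_11; m_11 is the larger of the two.

m_11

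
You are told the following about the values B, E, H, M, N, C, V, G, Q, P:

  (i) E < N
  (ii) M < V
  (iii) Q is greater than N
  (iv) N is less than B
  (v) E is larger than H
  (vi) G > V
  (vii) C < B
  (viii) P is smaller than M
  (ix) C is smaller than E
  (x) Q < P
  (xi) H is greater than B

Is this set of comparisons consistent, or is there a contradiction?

inconsistent

Chaining the given relations yields B < H < E < N, so B < N. But one relation states N < B. These cannot both hold.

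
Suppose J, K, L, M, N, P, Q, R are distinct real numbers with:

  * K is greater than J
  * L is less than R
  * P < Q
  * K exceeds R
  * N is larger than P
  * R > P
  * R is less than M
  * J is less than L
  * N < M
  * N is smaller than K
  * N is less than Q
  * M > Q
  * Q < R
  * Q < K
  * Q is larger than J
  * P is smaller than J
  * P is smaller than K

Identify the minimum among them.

P

J is not least since P < J; N is not least since P < N; Q is not least since P < Q; L is not least since J < L; R is not least since L < R; K is not least since P < K; M is not least since N < M.
Only P has nothing below it, so P is the minimum.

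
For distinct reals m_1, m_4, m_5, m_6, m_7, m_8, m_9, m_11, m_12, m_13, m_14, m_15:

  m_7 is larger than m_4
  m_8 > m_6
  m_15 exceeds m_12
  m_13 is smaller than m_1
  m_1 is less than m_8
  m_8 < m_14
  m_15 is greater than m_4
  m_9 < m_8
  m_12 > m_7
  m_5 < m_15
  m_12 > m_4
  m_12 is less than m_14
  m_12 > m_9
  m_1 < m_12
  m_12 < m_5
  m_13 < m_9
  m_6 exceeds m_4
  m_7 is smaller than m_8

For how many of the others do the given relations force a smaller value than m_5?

From m_5 the given relations immediately reach m_12.
From those, m_1, m_4, m_9, m_7 — 5 in total.
From those, m_13 — 6 in total.
No other element is forced below m_5 by the given relations, so the count is 6.

6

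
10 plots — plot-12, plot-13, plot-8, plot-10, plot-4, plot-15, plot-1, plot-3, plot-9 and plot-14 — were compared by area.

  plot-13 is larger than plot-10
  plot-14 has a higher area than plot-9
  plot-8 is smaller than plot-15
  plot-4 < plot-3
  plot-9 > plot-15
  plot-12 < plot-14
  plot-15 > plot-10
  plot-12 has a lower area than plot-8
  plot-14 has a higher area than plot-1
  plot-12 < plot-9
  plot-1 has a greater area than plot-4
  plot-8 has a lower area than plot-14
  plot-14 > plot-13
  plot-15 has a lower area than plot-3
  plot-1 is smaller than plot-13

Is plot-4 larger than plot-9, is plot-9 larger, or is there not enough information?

undetermined

Following every chain through plot-4: above plot-4 we get plot-1, plot-13, plot-14, plot-3.
plot-9 is not reached, and no chain runs the other way from plot-9 to plot-4.
So the given relations leave the order of plot-4 and plot-9 undetermined.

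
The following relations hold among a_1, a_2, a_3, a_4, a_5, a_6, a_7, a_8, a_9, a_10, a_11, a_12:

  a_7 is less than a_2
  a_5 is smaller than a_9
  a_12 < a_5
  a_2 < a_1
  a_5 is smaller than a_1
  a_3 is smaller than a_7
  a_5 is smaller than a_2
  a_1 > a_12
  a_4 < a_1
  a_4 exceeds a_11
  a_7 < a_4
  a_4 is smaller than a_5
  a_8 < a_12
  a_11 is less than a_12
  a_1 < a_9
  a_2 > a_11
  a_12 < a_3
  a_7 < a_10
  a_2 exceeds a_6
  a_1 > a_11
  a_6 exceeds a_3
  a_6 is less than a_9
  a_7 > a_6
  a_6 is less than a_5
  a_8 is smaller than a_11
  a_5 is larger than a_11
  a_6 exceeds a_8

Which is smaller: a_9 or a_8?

a_8

a_8 < a_11 < a_12 < a_3 < a_6 < a_7 < a_4 < a_5 < a_2 < a_1 < a_9, by transitivity through a_11, a_12, a_3, a_6, a_7, a_4, a_5, a_2, a_1.
So a_8 < a_9; a_8 is the smaller of the two.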